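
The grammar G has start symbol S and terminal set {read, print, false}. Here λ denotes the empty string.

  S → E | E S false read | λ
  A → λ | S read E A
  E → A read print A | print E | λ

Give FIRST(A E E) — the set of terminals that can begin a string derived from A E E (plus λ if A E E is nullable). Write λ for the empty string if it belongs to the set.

{λ, false, print, read}

FIRST(S): from S→E we get {λ, false, print, read}; from S→E S false read we get {false, print, read}; from S→λ we get {λ}. So FIRST(S) = {λ, false, print, read}.
FIRST(A): from A→λ we get {λ}; from A→S read E A we get {false, print, read}. So FIRST(A) = {λ, false, print, read}.
FIRST(E): from E→A read print A we get {false, print, read}; from E→print E we get {print}; from E→λ we get {λ}. So FIRST(E) = {λ, false, print, read}.
FIRST(A E E): take FIRST of each symbol in turn, carrying on past any symbol whose FIRST contains λ; result {λ, false, print, read}.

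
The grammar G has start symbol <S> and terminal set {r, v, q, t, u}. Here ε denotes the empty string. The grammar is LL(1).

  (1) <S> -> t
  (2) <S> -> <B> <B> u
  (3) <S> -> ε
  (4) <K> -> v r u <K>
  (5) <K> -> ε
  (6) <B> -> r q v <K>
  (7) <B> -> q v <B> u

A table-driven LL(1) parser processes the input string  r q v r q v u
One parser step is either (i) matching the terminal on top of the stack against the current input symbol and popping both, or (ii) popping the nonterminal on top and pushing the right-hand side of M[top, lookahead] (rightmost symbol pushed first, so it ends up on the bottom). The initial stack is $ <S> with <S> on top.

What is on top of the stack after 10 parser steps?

      Stack              Input            Action
   1  $ <S>              r q v r q v u $  expand <S> -> <B> <B> u
   2  $ u <B> <B>        r q v r q v u $  expand <B> -> r q v <K>
   3  $ u <B> <K> v q r  r q v r q v u $  match r
   4  $ u <B> <K> v q    q v r q v u $    match q
   5  $ u <B> <K> v      v r q v u $      match v
   6  $ u <B> <K>        r q v u $        expand <K> -> ε
   7  $ u <B>            r q v u $        expand <B> -> r q v <K>
   8  $ u <K> v q r      r q v u $        match r
   9  $ u <K> v q        q v u $          match q
  10  $ u <K> v          v u $            match v
Stack after step 10: $ u <K> (top = <K>).

<K>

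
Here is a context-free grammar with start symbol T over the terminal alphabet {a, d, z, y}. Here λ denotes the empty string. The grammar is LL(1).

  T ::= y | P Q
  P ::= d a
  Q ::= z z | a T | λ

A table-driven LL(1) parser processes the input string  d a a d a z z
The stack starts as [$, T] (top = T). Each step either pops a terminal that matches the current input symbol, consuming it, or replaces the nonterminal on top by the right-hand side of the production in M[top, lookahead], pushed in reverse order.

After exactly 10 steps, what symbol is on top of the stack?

step 1: stack=$ T  input=d a a d a z z $  — expand T ::= P Q
step 2: stack=$ Q P  input=d a a d a z z $  — expand P ::= d a
step 3: stack=$ Q a d  input=d a a d a z z $  — match d
step 4: stack=$ Q a  input=a a d a z z $  — match a
step 5: stack=$ Q  input=a d a z z $  — expand Q ::= a T
step 6: stack=$ T a  input=a d a z z $  — match a
step 7: stack=$ T  input=d a z z $  — expand T ::= P Q
step 8: stack=$ Q P  input=d a z z $  — expand P ::= d a
step 9: stack=$ Q a d  input=d a z z $  — match d
step 10: stack=$ Q a  input=a z z $  — match a
Stack after step 10: $ Q (top = Q).

Q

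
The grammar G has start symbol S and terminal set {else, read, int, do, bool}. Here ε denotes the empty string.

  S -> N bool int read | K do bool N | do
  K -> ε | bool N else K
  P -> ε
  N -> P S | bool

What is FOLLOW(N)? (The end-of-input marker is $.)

FIRST(K): from K->ε we get {ε}; from K->bool N else K we get {bool}. So FIRST(K) = {ε, bool}.
FIRST(P): from P->ε we get {ε}. So FIRST(P) = {ε}.
FIRST(S): from S->N bool int read we get {bool, do}; from S->K do bool N we get {bool, do}; from S->do we get {do}. So FIRST(S) = {bool, do}.
FIRST(N): from N->P S we get {bool, do}; from N->bool we get {bool}. So FIRST(N) = {bool, do}.
FOLLOW(S) includes $ since S is the start symbol.
FOLLOW(K): in S->K do bool N, K is followed by do bool N with FIRST {do}; in K->bool N else K, the suffix after K is empty (adds nothing new). Thus FOLLOW(K) = {do}.
FOLLOW(P): in N->P S, P is followed by S with FIRST {bool, do}. Thus FOLLOW(P) = {bool, do}.
FOLLOW(S): in N->P S, the suffix after S is empty, so FOLLOW(S) ⊇ FOLLOW(N) = {$, bool, else}. Thus FOLLOW(S) = {$, bool, else}.
FOLLOW(N): in S->N bool int read, N is followed by bool int read with FIRST {bool}; in S->K do bool N, the suffix after N is empty, so FOLLOW(N) ⊇ FOLLOW(S) = {$, bool, else}; in K->bool N else K, N is followed by else K with FIRST {else}. Thus FOLLOW(N) = {$, bool, else}.

{$, bool, else}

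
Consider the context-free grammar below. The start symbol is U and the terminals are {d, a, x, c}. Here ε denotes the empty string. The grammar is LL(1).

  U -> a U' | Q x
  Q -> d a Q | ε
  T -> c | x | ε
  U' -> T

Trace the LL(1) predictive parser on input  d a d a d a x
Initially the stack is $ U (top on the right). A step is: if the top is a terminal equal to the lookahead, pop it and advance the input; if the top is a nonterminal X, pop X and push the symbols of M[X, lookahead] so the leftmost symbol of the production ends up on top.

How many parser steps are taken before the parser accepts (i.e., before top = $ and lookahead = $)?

step 1: stack=$ U  input=d a d a d a x $  — expand U -> Q x
step 2: stack=$ x Q  input=d a d a d a x $  — expand Q -> d a Q
step 3: stack=$ x Q a d  input=d a d a d a x $  — match d
step 4: stack=$ x Q a  input=a d a d a x $  — match a
step 5: stack=$ x Q  input=d a d a x $  — expand Q -> d a Q
step 6: stack=$ x Q a d  input=d a d a x $  — match d
step 7: stack=$ x Q a  input=a d a x $  — match a
step 8: stack=$ x Q  input=d a x $  — expand Q -> d a Q
step 9: stack=$ x Q a d  input=d a x $  — match d
step 10: stack=$ x Q a  input=a x $  — match a
step 11: stack=$ x Q  input=x $  — expand Q -> ε
step 12: stack=$ x  input=x $  — match x
Accept reached after 12 steps.

12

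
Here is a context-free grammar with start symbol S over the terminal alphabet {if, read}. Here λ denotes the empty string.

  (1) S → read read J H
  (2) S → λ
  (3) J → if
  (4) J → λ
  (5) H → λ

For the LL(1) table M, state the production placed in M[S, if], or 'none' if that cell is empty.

FIRST(S) = {λ, read}
FIRST(J) = {λ, if}
FIRST(H) = {λ}
FOLLOW(S) includes $ since S is the start symbol.
FOLLOW(S): S appears on no right-hand side. Thus FOLLOW(S) = {$}.
For S → read read J H: FIRST(read read J H) = {read}, so it goes in M[S, t] for t ∈ {read}.
For S → λ: FIRST(λ) = {λ}, so it goes in M[S, t] for t ∈ {}; since λ ∈ FIRST, also for every t ∈ FOLLOW(S) = {$}.
None of these place a production in M[S, if].

none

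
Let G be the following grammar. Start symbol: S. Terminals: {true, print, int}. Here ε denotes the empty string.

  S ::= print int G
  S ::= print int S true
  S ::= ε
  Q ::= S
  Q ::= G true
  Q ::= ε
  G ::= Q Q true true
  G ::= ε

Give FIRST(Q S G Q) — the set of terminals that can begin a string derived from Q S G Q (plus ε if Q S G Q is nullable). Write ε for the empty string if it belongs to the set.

FIRST(S): from S::=print int G we get {print}; from S::=print int S true we get {print}; from S::=ε we get {ε}. So FIRST(S) = {ε, print}.
FIRST(Q): from Q::=S we get {ε, print}; from Q::=G true we get {print, true}; from Q::=ε we get {ε}. So FIRST(Q) = {ε, print, true}.
FIRST(G): from G::=Q Q true true we get {print, true}; from G::=ε we get {ε}. So FIRST(G) = {ε, print, true}.
FIRST(Q S G Q): take FIRST of each symbol in turn, carrying on past any symbol whose FIRST contains ε; result {ε, print, true}.

{ε, print, true}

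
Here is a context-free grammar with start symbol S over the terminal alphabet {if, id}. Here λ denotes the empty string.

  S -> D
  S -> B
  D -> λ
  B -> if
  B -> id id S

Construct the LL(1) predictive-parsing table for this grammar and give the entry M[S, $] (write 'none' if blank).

S -> D

FIRST(D): from D->λ we get {λ}. So FIRST(D) = {λ}.
FIRST(B): from B->if we get {if}; from B->id id S we get {id}. So FIRST(B) = {id, if}.
FIRST(S): from S->D we get {λ}; from S->B we get {id, if}. So FIRST(S) = {λ, id, if}.
FOLLOW(S) includes $ since S is the start symbol.
FOLLOW(S): in B->id id S, the suffix after S is empty, so FOLLOW(S) ⊇ FOLLOW(B) = {$}. Thus FOLLOW(S) = {$}.
FOLLOW(B): in S->B, the suffix after B is empty, so FOLLOW(B) ⊇ FOLLOW(S) = {$}. Thus FOLLOW(B) = {$}.
For S -> D: FIRST(D) = {λ}, so it goes in M[S, t] for t ∈ {}; since λ ∈ FIRST, also for every t ∈ FOLLOW(S) = {$}.
For S -> B: FIRST(B) = {id, if}, so it goes in M[S, t] for t ∈ {id, if}.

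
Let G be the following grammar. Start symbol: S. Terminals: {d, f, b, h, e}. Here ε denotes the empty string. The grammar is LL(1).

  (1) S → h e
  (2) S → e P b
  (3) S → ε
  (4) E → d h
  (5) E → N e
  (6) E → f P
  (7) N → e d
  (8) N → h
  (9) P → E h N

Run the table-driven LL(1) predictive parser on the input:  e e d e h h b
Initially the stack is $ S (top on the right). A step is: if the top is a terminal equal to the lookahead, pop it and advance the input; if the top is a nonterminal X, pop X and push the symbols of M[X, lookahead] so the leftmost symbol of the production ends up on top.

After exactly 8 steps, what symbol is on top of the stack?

step 1: stack=$ S  input=e e d e h h b $  — expand S → e P b
step 2: stack=$ b P e  input=e e d e h h b $  — match e
step 3: stack=$ b P  input=e d e h h b $  — expand P → E h N
step 4: stack=$ b N h E  input=e d e h h b $  — expand E → N e
step 5: stack=$ b N h e N  input=e d e h h b $  — expand N → e d
step 6: stack=$ b N h e d e  input=e d e h h b $  — match e
step 7: stack=$ b N h e d  input=d e h h b $  — match d
step 8: stack=$ b N h e  input=e h h b $  — match e
Stack after step 8: $ b N h (top = h).

h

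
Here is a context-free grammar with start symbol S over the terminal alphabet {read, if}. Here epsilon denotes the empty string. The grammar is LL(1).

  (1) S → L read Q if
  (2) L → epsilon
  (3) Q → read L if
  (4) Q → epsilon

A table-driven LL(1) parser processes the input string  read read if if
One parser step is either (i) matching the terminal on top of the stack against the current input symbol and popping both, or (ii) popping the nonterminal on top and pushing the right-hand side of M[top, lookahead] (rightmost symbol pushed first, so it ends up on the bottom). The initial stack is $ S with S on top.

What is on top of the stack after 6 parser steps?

if

     Stack           Input              Action
  1  $ S             read read if if $  expand S → L read Q if
  2  $ if Q read L   read read if if $  expand L → epsilon
  3  $ if Q read     read read if if $  match read
  4  $ if Q          read if if $       expand Q → read L if
  5  $ if if L read  read if if $       match read
  6  $ if if L       if if $            expand L → epsilon
Stack after step 6: $ if if (top = if).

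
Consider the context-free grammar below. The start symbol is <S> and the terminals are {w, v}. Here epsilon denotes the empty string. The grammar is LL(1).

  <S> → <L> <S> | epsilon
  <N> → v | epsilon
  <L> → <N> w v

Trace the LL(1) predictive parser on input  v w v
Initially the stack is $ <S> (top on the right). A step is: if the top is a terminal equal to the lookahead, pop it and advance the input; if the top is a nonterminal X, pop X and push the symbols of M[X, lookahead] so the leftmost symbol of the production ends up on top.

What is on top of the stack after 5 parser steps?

     Stack          Input    Action
  1  $ <S>          v w v $  expand <S> → <L> <S>
  2  $ <S> <L>      v w v $  expand <L> → <N> w v
  3  $ <S> v w <N>  v w v $  expand <N> → v
  4  $ <S> v w v    v w v $  match v
  5  $ <S> v w      w v $    match w
Stack after step 5: $ <S> v (top = v).

v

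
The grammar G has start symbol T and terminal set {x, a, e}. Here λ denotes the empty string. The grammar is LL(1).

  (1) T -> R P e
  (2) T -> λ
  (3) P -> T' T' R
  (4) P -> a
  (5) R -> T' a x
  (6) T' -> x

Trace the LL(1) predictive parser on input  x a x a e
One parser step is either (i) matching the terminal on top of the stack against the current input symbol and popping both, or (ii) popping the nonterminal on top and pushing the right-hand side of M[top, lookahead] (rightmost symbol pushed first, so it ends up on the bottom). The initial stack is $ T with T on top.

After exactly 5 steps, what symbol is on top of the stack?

step 1: stack=$ T  input=x a x a e $  — expand T -> R P e
step 2: stack=$ e P R  input=x a x a e $  — expand R -> T' a x
step 3: stack=$ e P x a T'  input=x a x a e $  — expand T' -> x
step 4: stack=$ e P x a x  input=x a x a e $  — match x
step 5: stack=$ e P x a  input=a x a e $  — match a
Stack after step 5: $ e P x (top = x).

x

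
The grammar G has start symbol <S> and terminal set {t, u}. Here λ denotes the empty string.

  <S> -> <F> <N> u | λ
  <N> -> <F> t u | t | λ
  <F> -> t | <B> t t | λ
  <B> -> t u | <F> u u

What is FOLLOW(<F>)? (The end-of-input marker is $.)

FIRST(<S>) = {λ, t, u}  (via <F> <N> u)
FIRST(<N>) = {λ, t, u}  (via <F> t u)
FIRST(<F>) = {λ, t, u}  (via <B> t t)
FIRST(<B>) = {t, u}  (via <F> u u)
FOLLOW(<S>) includes $ since <S> is the start symbol.
FOLLOW(<S>): <S> appears on no right-hand side. Thus FOLLOW(<S>) = {$}.
FOLLOW(<N>): in <S>-><F> <N> u, <N> is followed by u with FIRST {u}. Thus FOLLOW(<N>) = {u}.
FOLLOW(<F>): in <S>-><F> <N> u, <F> is followed by <N> u with FIRST {t, u}; in <N>-><F> t u, <F> is followed by t u with FIRST {t}; in <B>-><F> u u, <F> is followed by u u with FIRST {u}. Thus FOLLOW(<F>) = {t, u}.
FOLLOW(<B>): in <F>-><B> t t, <B> is followed by t t with FIRST {t}. Thus FOLLOW(<B>) = {t}.

{t, u}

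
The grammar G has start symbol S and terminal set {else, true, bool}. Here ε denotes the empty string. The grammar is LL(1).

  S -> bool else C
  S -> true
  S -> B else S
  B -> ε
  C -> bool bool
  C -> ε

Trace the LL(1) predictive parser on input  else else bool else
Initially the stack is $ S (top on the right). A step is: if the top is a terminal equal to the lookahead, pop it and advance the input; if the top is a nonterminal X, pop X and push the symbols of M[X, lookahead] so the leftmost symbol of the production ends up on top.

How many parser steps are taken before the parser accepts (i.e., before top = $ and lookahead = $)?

step 1: stack=$ S  input=else else bool else $  — expand S -> B else S
step 2: stack=$ S else B  input=else else bool else $  — expand B -> ε
step 3: stack=$ S else  input=else else bool else $  — match else
step 4: stack=$ S  input=else bool else $  — expand S -> B else S
step 5: stack=$ S else B  input=else bool else $  — expand B -> ε
step 6: stack=$ S else  input=else bool else $  — match else
step 7: stack=$ S  input=bool else $  — expand S -> bool else C
step 8: stack=$ C else bool  input=bool else $  — match bool
step 9: stack=$ C else  input=else $  — match else
step 10: stack=$ C  input=$  — expand C -> ε
Accept reached after 10 steps.

10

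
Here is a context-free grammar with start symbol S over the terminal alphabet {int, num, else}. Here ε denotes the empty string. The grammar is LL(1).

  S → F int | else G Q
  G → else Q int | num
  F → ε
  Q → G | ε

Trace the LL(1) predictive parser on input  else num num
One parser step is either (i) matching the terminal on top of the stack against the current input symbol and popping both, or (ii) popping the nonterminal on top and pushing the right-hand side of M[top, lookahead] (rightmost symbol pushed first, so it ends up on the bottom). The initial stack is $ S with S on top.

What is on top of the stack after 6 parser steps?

     Stack       Input           Action
  1  $ S         else num num $  expand S → else G Q
  2  $ Q G else  else num num $  match else
  3  $ Q G       num num $       expand G → num
  4  $ Q num     num num $       match num
  5  $ Q         num $           expand Q → G
  6  $ G         num $           expand G → num
Stack after step 6: $ num (top = num).

num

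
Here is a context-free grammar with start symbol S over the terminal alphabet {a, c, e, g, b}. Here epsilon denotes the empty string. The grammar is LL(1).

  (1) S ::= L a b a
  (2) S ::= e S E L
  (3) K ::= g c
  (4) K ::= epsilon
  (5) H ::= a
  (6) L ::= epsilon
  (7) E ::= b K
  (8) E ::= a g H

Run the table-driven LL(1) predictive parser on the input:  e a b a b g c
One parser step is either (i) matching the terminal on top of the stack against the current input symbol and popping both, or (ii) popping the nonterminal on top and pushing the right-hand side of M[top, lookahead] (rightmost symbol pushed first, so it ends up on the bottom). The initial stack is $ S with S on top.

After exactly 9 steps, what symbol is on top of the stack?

K

     Stack          Input            Action
  1  $ S            e a b a b g c $  expand S ::= e S E L
  2  $ L E S e      e a b a b g c $  match e
  3  $ L E S        a b a b g c $    expand S ::= L a b a
  4  $ L E a b a L  a b a b g c $    expand L ::= epsilon
  5  $ L E a b a    a b a b g c $    match a
  6  $ L E a b      b a b g c $      match b
  7  $ L E a        a b g c $        match a
  8  $ L E          b g c $          expand E ::= b K
  9  $ L K b        b g c $          match b
Stack after step 9: $ L K (top = K).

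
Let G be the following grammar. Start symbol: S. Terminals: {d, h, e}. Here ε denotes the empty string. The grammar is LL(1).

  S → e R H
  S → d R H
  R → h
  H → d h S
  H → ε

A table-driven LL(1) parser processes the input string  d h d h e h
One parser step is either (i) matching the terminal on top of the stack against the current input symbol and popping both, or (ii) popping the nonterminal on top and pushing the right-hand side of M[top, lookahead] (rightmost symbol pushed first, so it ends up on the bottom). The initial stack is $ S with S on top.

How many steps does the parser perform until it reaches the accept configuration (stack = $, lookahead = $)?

step 1: stack=$ S  input=d h d h e h $  — expand S → d R H
step 2: stack=$ H R d  input=d h d h e h $  — match d
step 3: stack=$ H R  input=h d h e h $  — expand R → h
step 4: stack=$ H h  input=h d h e h $  — match h
step 5: stack=$ H  input=d h e h $  — expand H → d h S
step 6: stack=$ S h d  input=d h e h $  — match d
step 7: stack=$ S h  input=h e h $  — match h
step 8: stack=$ S  input=e h $  — expand S → e R H
step 9: stack=$ H R e  input=e h $  — match e
step 10: stack=$ H R  input=h $  — expand R → h
step 11: stack=$ H h  input=h $  — match h
step 12: stack=$ H  input=$  — expand H → ε
Accept reached after 12 steps.

12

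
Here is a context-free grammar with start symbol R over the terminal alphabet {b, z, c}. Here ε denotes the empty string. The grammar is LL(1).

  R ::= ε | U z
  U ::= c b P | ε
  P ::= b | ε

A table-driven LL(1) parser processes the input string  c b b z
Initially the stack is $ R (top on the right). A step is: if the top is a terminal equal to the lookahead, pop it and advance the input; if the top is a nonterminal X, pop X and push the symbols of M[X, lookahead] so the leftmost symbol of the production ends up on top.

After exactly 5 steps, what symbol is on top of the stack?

b

     Stack      Input      Action
  1  $ R        c b b z $  expand R ::= U z
  2  $ z U      c b b z $  expand U ::= c b P
  3  $ z P b c  c b b z $  match c
  4  $ z P b    b b z $    match b
  5  $ z P      b z $      expand P ::= b
Stack after step 5: $ z b (top = b).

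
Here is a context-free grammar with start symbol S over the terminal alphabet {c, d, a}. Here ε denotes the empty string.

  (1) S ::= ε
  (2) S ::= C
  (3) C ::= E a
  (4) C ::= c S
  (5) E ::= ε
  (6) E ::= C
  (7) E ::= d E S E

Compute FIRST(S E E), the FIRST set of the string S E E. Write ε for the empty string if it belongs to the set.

FIRST(S) = {ε, a, c, d}  (via C)
FIRST(C) = {a, c, d}  (via E a)
FIRST(E) = {ε, a, c, d}  (via C)
FIRST(S E E): take FIRST of each symbol in turn, carrying on past any symbol whose FIRST contains ε; result {ε, a, c, d}.

{ε, a, c, d}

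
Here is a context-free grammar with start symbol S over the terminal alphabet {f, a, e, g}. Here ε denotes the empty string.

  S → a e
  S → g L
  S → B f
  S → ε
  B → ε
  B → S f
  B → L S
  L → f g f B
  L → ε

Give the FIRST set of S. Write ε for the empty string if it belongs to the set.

{ε, a, f, g}

FIRST(L): from L→f g f B we get {f}; from L→ε we get {ε}. So FIRST(L) = {ε, f}.
FIRST(S): from S→a e we get {a}; from S→g L we get {g}; from S→B f we get {a, f, g}; from S→ε we get {ε}. So FIRST(S) = {ε, a, f, g}.
FIRST(B): from B→ε we get {ε}; from B→S f we get {a, f, g}; from B→L S we get {ε, a, f, g}. So FIRST(B) = {ε, a, f, g}.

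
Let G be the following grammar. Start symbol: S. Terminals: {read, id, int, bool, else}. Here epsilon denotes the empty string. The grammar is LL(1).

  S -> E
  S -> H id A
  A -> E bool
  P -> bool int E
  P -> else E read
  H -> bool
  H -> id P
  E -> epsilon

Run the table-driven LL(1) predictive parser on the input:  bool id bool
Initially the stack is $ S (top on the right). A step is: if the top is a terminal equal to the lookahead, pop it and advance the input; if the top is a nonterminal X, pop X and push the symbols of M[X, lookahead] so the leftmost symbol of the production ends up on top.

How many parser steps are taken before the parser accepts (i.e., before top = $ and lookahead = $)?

7

step 1: stack=$ S  input=bool id bool $  — expand S -> H id A
step 2: stack=$ A id H  input=bool id bool $  — expand H -> bool
step 3: stack=$ A id bool  input=bool id bool $  — match bool
step 4: stack=$ A id  input=id bool $  — match id
step 5: stack=$ A  input=bool $  — expand A -> E bool
step 6: stack=$ bool E  input=bool $  — expand E -> epsilon
step 7: stack=$ bool  input=bool $  — match bool
Accept reached after 7 steps.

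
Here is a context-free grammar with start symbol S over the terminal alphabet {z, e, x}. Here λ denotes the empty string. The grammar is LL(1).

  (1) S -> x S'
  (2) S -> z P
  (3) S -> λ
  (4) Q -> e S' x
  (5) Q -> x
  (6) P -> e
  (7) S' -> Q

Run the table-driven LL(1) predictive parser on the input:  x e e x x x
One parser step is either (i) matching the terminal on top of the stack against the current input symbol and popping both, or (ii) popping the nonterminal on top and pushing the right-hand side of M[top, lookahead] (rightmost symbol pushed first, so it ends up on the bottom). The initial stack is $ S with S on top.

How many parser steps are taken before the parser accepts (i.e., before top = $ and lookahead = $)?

      Stack       Input          Action
   1  $ S         x e e x x x $  expand S -> x S'
   2  $ S' x      x e e x x x $  match x
   3  $ S'        e e x x x $    expand S' -> Q
   4  $ Q         e e x x x $    expand Q -> e S' x
   5  $ x S' e    e e x x x $    match e
   6  $ x S'      e x x x $      expand S' -> Q
   7  $ x Q       e x x x $      expand Q -> e S' x
   8  $ x x S' e  e x x x $      match e
   9  $ x x S'    x x x $        expand S' -> Q
  10  $ x x Q     x x x $        expand Q -> x
  11  $ x x x     x x x $        match x
  12  $ x x       x x $          match x
  13  $ x         x $            match x
Accept reached after 13 steps.

13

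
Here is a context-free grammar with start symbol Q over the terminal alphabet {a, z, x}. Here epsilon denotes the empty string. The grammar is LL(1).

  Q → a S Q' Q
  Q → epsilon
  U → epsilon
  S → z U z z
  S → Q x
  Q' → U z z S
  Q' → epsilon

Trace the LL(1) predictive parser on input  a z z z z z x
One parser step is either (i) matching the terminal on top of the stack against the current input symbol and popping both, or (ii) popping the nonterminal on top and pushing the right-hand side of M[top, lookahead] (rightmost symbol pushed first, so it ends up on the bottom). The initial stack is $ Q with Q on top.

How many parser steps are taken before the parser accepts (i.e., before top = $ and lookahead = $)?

15

step 1: stack=$ Q  input=a z z z z z x $  — expand Q → a S Q' Q
step 2: stack=$ Q Q' S a  input=a z z z z z x $  — match a
step 3: stack=$ Q Q' S  input=z z z z z x $  — expand S → z U z z
step 4: stack=$ Q Q' z z U z  input=z z z z z x $  — match z
step 5: stack=$ Q Q' z z U  input=z z z z x $  — expand U → epsilon
step 6: stack=$ Q Q' z z  input=z z z z x $  — match z
step 7: stack=$ Q Q' z  input=z z z x $  — match z
step 8: stack=$ Q Q'  input=z z x $  — expand Q' → U z z S
step 9: stack=$ Q S z z U  input=z z x $  — expand U → epsilon
step 10: stack=$ Q S z z  input=z z x $  — match z
step 11: stack=$ Q S z  input=z x $  — match z
step 12: stack=$ Q S  input=x $  — expand S → Q x
step 13: stack=$ Q x Q  input=x $  — expand Q → epsilon
step 14: stack=$ Q x  input=x $  — match x
step 15: stack=$ Q  input=$  — expand Q → epsilon
Accept reached after 15 steps.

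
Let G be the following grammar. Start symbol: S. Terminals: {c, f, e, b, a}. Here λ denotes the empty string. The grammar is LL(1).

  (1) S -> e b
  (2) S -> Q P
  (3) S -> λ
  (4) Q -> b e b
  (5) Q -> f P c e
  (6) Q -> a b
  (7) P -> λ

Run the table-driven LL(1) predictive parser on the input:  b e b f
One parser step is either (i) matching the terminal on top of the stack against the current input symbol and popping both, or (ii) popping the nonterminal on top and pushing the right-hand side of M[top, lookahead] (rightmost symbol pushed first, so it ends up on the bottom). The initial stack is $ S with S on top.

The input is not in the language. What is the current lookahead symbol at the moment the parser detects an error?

     Stack      Input      Action
  1  $ S        b e b f $  expand S -> Q P
  2  $ P Q      b e b f $  expand Q -> b e b
  3  $ P b e b  b e b f $  match b
  4  $ P b e    e b f $    match e
  5  $ P b      b f $      match b
  6  $ P        f $        error: M[P, f] is empty

f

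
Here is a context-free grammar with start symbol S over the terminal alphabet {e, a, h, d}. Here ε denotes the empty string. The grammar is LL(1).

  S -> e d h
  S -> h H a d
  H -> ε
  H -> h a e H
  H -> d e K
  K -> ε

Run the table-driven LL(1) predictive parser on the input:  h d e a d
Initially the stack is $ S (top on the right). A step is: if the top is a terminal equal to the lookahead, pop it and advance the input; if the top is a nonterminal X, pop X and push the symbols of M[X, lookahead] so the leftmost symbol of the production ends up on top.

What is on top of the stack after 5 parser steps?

     Stack        Input        Action
  1  $ S          h d e a d $  expand S -> h H a d
  2  $ d a H h    h d e a d $  match h
  3  $ d a H      d e a d $    expand H -> d e K
  4  $ d a K e d  d e a d $    match d
  5  $ d a K e    e a d $      match e
Stack after step 5: $ d a K (top = K).

K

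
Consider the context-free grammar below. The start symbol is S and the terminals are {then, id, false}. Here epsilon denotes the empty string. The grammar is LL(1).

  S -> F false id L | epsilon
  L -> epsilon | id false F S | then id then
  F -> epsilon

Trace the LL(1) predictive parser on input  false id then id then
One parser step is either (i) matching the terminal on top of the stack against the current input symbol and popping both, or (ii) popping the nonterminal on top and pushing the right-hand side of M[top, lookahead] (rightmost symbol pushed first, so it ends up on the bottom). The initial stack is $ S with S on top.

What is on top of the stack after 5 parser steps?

     Stack           Input                    Action
  1  $ S             false id then id then $  expand S -> F false id L
  2  $ L id false F  false id then id then $  expand F -> epsilon
  3  $ L id false    false id then id then $  match false
  4  $ L id          id then id then $        match id
  5  $ L             then id then $           expand L -> then id then
Stack after step 5: $ then id then (top = then).

then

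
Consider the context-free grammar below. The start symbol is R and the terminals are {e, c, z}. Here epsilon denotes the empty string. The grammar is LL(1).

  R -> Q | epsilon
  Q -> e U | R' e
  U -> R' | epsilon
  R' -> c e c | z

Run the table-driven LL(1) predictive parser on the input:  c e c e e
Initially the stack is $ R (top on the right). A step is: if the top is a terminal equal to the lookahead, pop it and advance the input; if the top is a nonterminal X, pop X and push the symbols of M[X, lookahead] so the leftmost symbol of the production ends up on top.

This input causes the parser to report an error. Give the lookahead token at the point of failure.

e

     Stack      Input        Action
  1  $ R        c e c e e $  expand R -> Q
  2  $ Q        c e c e e $  expand Q -> R' e
  3  $ e R'     c e c e e $  expand R' -> c e c
  4  $ e c e c  c e c e e $  match c
  5  $ e c e    e c e e $    match e
  6  $ e c      c e e $      match c
  7  $ e        e e $        match e
  8  $          e $          error: stack empty but input remains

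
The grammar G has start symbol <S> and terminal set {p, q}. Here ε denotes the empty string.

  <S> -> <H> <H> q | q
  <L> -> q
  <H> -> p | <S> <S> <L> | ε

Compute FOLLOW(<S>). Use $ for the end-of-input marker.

FIRST(<L>) = {q}
FIRST(<S>) = {p, q}  (via <H> <H> q)
FIRST(<H>) = {ε, p, q}  (via <S> <S> <L>)
FOLLOW(<S>) includes $ since <S> is the start symbol.
FOLLOW(<S>): in <H>-><S> <S> <L> (occurrence 1), <S> is followed by <S> <L> with FIRST {p, q}; in <H>-><S> <S> <L> (occurrence 2), <S> is followed by <L> with FIRST {q}. Thus FOLLOW(<S>) = {$, p, q}.
FOLLOW(<H>): in <S>-><H> <H> q (occurrence 1), <H> is followed by <H> q with FIRST {p, q}; in <S>-><H> <H> q (occurrence 2), <H> is followed by q with FIRST {q}. Thus FOLLOW(<H>) = {p, q}.
FOLLOW(<L>): in <H>-><S> <S> <L>, the suffix after <L> is empty, so FOLLOW(<L>) ⊇ FOLLOW(<H>) = {p, q}. Thus FOLLOW(<L>) = {p, q}.

{$, p, q}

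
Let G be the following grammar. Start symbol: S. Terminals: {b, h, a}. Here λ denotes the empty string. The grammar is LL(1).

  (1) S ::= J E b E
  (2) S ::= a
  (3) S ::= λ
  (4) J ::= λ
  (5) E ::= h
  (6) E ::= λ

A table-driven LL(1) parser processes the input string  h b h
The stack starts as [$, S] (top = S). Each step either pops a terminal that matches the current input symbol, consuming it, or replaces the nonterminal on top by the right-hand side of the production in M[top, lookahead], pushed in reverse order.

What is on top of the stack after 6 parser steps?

step 1: stack=$ S  input=h b h $  — expand S ::= J E b E
step 2: stack=$ E b E J  input=h b h $  — expand J ::= λ
step 3: stack=$ E b E  input=h b h $  — expand E ::= h
step 4: stack=$ E b h  input=h b h $  — match h
step 5: stack=$ E b  input=b h $  — match b
step 6: stack=$ E  input=h $  — expand E ::= h
Stack after step 6: $ h (top = h).

h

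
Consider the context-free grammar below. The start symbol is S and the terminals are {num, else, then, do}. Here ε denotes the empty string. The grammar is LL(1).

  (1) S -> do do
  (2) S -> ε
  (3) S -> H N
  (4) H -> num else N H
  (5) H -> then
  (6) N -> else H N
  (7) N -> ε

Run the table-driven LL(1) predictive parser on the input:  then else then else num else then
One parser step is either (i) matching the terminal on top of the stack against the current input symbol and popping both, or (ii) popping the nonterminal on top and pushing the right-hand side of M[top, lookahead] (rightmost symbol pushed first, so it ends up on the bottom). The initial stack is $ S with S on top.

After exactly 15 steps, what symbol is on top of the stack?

N

step 1: stack=$ S  input=then else then else num else then $  — expand S -> H N
step 2: stack=$ N H  input=then else then else num else then $  — expand H -> then
step 3: stack=$ N then  input=then else then else num else then $  — match then
step 4: stack=$ N  input=else then else num else then $  — expand N -> else H N
step 5: stack=$ N H else  input=else then else num else then $  — match else
step 6: stack=$ N H  input=then else num else then $  — expand H -> then
step 7: stack=$ N then  input=then else num else then $  — match then
step 8: stack=$ N  input=else num else then $  — expand N -> else H N
step 9: stack=$ N H else  input=else num else then $  — match else
step 10: stack=$ N H  input=num else then $  — expand H -> num else N H
step 11: stack=$ N H N else num  input=num else then $  — match num
step 12: stack=$ N H N else  input=else then $  — match else
step 13: stack=$ N H N  input=then $  — expand N -> ε
step 14: stack=$ N H  input=then $  — expand H -> then
step 15: stack=$ N then  input=then $  — match then
Stack after step 15: $ N (top = N).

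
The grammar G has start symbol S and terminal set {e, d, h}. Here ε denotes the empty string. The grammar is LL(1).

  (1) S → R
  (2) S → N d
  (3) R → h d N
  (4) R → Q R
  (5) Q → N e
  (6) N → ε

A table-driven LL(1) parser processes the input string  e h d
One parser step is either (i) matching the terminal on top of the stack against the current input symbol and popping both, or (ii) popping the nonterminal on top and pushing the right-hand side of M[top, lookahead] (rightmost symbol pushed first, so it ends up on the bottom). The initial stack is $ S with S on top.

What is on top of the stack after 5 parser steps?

R

step 1: stack=$ S  input=e h d $  — expand S → R
step 2: stack=$ R  input=e h d $  — expand R → Q R
step 3: stack=$ R Q  input=e h d $  — expand Q → N e
step 4: stack=$ R e N  input=e h d $  — expand N → ε
step 5: stack=$ R e  input=e h d $  — match e
Stack after step 5: $ R (top = R).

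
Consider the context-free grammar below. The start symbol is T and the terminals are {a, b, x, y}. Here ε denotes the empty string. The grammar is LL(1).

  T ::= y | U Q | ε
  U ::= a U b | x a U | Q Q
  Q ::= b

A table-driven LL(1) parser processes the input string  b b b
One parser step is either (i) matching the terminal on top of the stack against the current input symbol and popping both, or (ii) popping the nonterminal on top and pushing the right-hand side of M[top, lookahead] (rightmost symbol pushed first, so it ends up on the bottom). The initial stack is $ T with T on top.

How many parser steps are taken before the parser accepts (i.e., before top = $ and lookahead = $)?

     Stack    Input    Action
  1  $ T      b b b $  expand T ::= U Q
  2  $ Q U    b b b $  expand U ::= Q Q
  3  $ Q Q Q  b b b $  expand Q ::= b
  4  $ Q Q b  b b b $  match b
  5  $ Q Q    b b $    expand Q ::= b
  6  $ Q b    b b $    match b
  7  $ Q      b $      expand Q ::= b
  8  $ b      b $      match b
Accept reached after 8 steps.

8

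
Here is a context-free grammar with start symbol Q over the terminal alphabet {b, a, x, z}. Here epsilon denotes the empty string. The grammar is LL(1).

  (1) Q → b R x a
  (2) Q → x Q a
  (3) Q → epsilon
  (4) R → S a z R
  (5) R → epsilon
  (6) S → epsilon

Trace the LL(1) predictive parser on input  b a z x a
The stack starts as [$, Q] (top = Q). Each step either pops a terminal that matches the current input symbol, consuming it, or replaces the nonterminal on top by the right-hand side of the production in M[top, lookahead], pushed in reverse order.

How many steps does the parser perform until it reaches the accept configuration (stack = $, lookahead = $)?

9

     Stack          Input        Action
  1  $ Q            b a z x a $  expand Q → b R x a
  2  $ a x R b      b a z x a $  match b
  3  $ a x R        a z x a $    expand R → S a z R
  4  $ a x R z a S  a z x a $    expand S → epsilon
  5  $ a x R z a    a z x a $    match a
  6  $ a x R z      z x a $      match z
  7  $ a x R        x a $        expand R → epsilon
  8  $ a x          x a $        match x
  9  $ a            a $          match a
Accept reached after 9 steps.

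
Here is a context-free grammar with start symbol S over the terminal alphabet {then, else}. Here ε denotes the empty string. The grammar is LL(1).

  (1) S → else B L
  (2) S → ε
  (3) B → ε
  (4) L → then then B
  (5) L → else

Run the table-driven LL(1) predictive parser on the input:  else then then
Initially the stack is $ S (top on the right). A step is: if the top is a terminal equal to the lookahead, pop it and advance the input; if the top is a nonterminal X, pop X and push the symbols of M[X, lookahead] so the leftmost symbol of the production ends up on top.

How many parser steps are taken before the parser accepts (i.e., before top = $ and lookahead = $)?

7

     Stack          Input             Action
  1  $ S            else then then $  expand S → else B L
  2  $ L B else     else then then $  match else
  3  $ L B          then then $       expand B → ε
  4  $ L            then then $       expand L → then then B
  5  $ B then then  then then $       match then
  6  $ B then       then $            match then
  7  $ B            $                 expand B → ε
Accept reached after 7 steps.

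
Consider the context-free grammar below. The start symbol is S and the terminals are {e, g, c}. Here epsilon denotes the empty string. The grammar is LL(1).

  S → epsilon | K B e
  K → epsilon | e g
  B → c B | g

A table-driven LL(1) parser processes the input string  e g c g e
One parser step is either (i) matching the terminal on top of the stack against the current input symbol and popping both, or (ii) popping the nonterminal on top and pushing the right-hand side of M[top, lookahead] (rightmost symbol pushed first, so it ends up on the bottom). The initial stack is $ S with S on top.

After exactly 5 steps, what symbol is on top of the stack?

     Stack      Input        Action
  1  $ S        e g c g e $  expand S → K B e
  2  $ e B K    e g c g e $  expand K → e g
  3  $ e B g e  e g c g e $  match e
  4  $ e B g    g c g e $    match g
  5  $ e B      c g e $      expand B → c B
Stack after step 5: $ e B c (top = c).

c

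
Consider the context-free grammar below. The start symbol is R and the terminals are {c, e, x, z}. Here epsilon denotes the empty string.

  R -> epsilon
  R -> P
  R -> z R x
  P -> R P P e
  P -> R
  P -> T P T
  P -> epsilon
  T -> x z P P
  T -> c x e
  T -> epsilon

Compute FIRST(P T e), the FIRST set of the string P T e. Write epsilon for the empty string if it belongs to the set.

FIRST(T): from T->x z P P we get {x}; from T->c x e we get {c}; from T->epsilon we get {epsilon}. So FIRST(T) = {epsilon, c, x}.
FIRST(R): from R->epsilon we get {epsilon}; from R->P we get {epsilon, c, e, x, z}; from R->z R x we get {z}. So FIRST(R) = {epsilon, c, e, x, z}.
FIRST(P): from P->R P P e we get {c, e, x, z}; from P->R we get {epsilon, c, e, x, z}; from P->T P T we get {epsilon, c, e, x, z}; from P->epsilon we get {epsilon}. So FIRST(P) = {epsilon, c, e, x, z}.
FIRST(P T e): take FIRST of each symbol in turn, carrying on past any symbol whose FIRST contains epsilon; result {c, e, x, z}.

{c, e, x, z}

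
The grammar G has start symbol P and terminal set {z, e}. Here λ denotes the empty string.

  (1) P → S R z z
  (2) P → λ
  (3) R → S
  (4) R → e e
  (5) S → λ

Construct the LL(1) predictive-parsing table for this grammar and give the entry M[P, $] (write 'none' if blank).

P → λ

FIRST(S): from S→λ we get {λ}. So FIRST(S) = {λ}.
FIRST(R): from R→S we get {λ}; from R→e e we get {e}. So FIRST(R) = {λ, e}.
FIRST(P): from P→S R z z we get {e, z}; from P→λ we get {λ}. So FIRST(P) = {λ, e, z}.
FOLLOW(P) includes $ since P is the start symbol.
FOLLOW(P): P appears on no right-hand side. Thus FOLLOW(P) = {$}.
For P → S R z z: FIRST(S R z z) = {e, z}, so it goes in M[P, t] for t ∈ {e, z}.
For P → λ: FIRST(λ) = {λ}, so it goes in M[P, t] for t ∈ {}; since λ ∈ FIRST, also for every t ∈ FOLLOW(P) = {$}.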